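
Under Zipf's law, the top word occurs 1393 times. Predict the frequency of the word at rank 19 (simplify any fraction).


Zipf's law: freq(rank) = f1 / rank
f1 = 1393, rank = 19
freq = 1393 / 19
GCD(1393, 19) = 1
Simplified: 1393/19

1393/19


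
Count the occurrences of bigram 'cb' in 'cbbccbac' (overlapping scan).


Scanning 'cbbccbac' for bigram 'cb':
  Position 0: 'cb' -> MATCH
  Position 1: 'bb' -> no
  Position 2: 'bc' -> no
  Position 3: 'cc' -> no
  Position 4: 'cb' -> MATCH
  Position 5: 'ba' -> no
  Position 6: 'ac' -> no
Total matches: 2

2


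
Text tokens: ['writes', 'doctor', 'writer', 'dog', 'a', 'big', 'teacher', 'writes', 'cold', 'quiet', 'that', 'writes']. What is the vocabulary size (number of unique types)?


Listing all tokens and tracking unique types:
  Token 1: 'writes' -> NEW (unique so far: 1)
  Token 2: 'doctor' -> NEW (unique so far: 2)
  Token 3: 'writer' -> NEW (unique so far: 3)
  Token 4: 'dog' -> NEW (unique so far: 4)
  Token 5: 'a' -> NEW (unique so far: 5)
  Token 6: 'big' -> NEW (unique so far: 6)
  Token 7: 'teacher' -> NEW (unique so far: 7)
  Token 8: 'writes' -> duplicate (unique so far: 7)
  Token 9: 'cold' -> NEW (unique so far: 8)
  Token 10: 'quiet' -> NEW (unique so far: 9)
  Token 11: 'that' -> NEW (unique so far: 10)
  Token 12: 'writes' -> duplicate (unique so far: 10)
Unique types: ('a', 'big', 'cold', 'doctor', 'dog', 'quiet', 'teacher', 'that', 'writer', 'writes')
Vocabulary size: 10

10


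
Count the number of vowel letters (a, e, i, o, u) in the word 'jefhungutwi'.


Scanning each character of 'jefhungutwi':
  Position 1: 'j' -> consonant (running count: 0)
  Position 2: 'e' -> vowel (running count: 1)
  Position 3: 'f' -> consonant (running count: 1)
  Position 4: 'h' -> consonant (running count: 1)
  Position 5: 'u' -> vowel (running count: 2)
  Position 6: 'n' -> consonant (running count: 2)
  Position 7: 'g' -> consonant (running count: 2)
  Position 8: 'u' -> vowel (running count: 3)
  Position 9: 't' -> consonant (running count: 3)
  Position 10: 'w' -> consonant (running count: 3)
  Position 11: 'i' -> vowel (running count: 4)
Total vowels: 4

4


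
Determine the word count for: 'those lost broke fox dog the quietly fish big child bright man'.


Counting words by splitting on spaces:
  Word 1: 'those'
  Word 2: 'lost'
  Word 3: 'broke'
  Word 4: 'fox'
  Word 5: 'dog'
  Word 6: 'the'
  Word 7: 'quietly'
  Word 8: 'fish'
  Word 9: 'big'
  Word 10: 'child'
  Word 11: 'bright'
  Word 12: 'man'
Total words: 12

12


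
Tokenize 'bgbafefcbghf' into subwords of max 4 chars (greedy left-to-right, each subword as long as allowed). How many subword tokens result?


'bgbafefcbghf' has 12 characters.
Chunking with max size 4:
  Chunk 1: 'bgba' (positions 0-3)
  Chunk 2: 'fefc' (positions 4-7)
  Chunk 3: 'bghf' (positions 8-11)
Total chunks: ceil(12 / 4) = 3

3


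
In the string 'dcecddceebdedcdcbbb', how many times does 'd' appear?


Scanning 'dcecddceebdedcdcbbb' for 'd':
  Position 0: 'd' -> MATCH (count: 1)
  Position 4: 'd' -> MATCH (count: 2)
  Position 5: 'd' -> MATCH (count: 3)
  Position 10: 'd' -> MATCH (count: 4)
  Position 12: 'd' -> MATCH (count: 5)
  Position 14: 'd' -> MATCH (count: 6)
Total occurrences of 'd': 6

6


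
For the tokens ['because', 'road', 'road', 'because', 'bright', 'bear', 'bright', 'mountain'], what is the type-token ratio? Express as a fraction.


Tokens: 8
Unique types: ('bear', 'because', 'bright', 'mountain', 'road') = 5
TTR = 5/8
Already in lowest terms.

5/8


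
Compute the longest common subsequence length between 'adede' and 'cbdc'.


DP table for LCS of 'adede' and 'cbdc':
       c  b  d  c
    0  0  0  0  0
  a 0  0  0  0  0
  d 0  0  0  1  1
  e 0  0  0  1  1
  d 0  0  0  1  1
  e 0  0  0  1  1
LCS: 'd'
LCS length = 1

1


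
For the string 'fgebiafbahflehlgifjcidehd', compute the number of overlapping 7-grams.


String 'fgebiafbahflehlgifjcidehd' has length L = 25.
Number of overlapping n-grams = L - n + 1
Substituting: 25 - 7 + 1 = 19

19


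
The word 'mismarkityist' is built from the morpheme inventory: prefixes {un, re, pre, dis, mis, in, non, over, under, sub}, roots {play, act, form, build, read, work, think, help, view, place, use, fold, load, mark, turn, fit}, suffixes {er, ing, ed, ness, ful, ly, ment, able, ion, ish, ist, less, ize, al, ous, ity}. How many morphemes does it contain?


Segmenting 'mismarkityist' against the inventory:
  'mis' -> prefix (morpheme 1)
  'mark' -> root (morpheme 2)
  'ity' -> suffix (morpheme 3)
  'ist' -> suffix (morpheme 4)
Total morphemes: 4

4


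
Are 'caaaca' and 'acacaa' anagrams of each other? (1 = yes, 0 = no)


Sort characters of 'caaaca': 'aaaacc'
Sort characters of 'acacaa': 'aaaacc'
Sorted forms match -> they ARE anagrams
Result: 1

1


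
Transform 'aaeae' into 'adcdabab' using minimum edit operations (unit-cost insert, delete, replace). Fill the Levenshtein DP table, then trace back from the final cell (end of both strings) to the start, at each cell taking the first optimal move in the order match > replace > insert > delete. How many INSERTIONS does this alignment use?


Edit distance = 5. Backtracking from cell (5, 8) with preference match > replace > insert > delete,
then listing the resulting alignment 'aaeae' -> 'adcdabab' left to right:
  Step 1: keep 'a'
  Step 2: insert 'd' [insertion #1]
  Step 3: insert 'c' [insertion #2]
  Step 4: insert 'd' [insertion #3]
  Step 5: keep 'a'
  Step 6: replace e->b
  Step 7: keep 'a'
  Step 8: replace e->b
Total insertions: 3

3


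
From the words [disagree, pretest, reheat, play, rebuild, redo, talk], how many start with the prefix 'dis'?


Checking each word for prefix 'dis':
  'disagree' -> YES, starts with 'dis' (count: 1)
  'pretest' -> no (count: 1)
  'reheat' -> no (count: 1)
  'play' -> no (count: 1)
  'rebuild' -> no (count: 1)
  'redo' -> no (count: 1)
  'talk' -> no (count: 1)
Total with prefix 'dis': 1

1


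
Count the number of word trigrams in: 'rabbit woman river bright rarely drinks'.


Word trigrams from [6] words:
  Trigram 1: (rabbit woman river)
  Trigram 2: (woman river bright)
  Trigram 3: (river bright rarely)
  Trigram 4: (bright rarely drinks)
Total word trigrams: 6 - 2 = 4

4


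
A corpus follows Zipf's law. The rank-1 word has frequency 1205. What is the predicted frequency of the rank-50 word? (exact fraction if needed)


Zipf's law: freq(rank) = f1 / rank
f1 = 1205, rank = 50
freq = 1205 / 50
GCD(1205, 50) = 5
Simplified: 241/10

241/10


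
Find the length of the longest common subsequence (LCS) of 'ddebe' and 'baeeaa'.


DP table for LCS of 'ddebe' and 'baeeaa':
       b  a  e  e  a  a
    0  0  0  0  0  0  0
  d 0  0  0  0  0  0  0
  d 0  0  0  0  0  0  0
  e 0  0  0  1  1  1  1
  b 0  1  1  1  1  1  1
  e 0  1  1  2  2  2  2
LCS: 'ee'
LCS length = 2

2


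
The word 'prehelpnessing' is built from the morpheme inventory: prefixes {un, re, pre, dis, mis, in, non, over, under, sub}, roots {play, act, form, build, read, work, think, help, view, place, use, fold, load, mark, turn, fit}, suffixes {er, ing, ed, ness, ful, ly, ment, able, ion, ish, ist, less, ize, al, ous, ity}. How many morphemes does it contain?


Segmenting 'prehelpnessing' against the inventory:
  'pre' -> prefix (morpheme 1)
  'help' -> root (morpheme 2)
  'ness' -> suffix (morpheme 3)
  'ing' -> suffix (morpheme 4)
Total morphemes: 4

4


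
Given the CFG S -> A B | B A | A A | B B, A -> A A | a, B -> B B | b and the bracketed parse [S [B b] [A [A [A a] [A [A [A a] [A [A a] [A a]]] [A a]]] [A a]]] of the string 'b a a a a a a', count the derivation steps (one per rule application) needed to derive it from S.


Every bracketed nonterminal node [X ...] in the tree is produced by exactly one rule application.
Reading the tree off as a leftmost derivation:
  Step 1: S  =>  B A   (applied S -> B A)
  Step 2: B A  =>  b A   (applied B -> b)
  Step 3: b A  =>  b A A   (applied A -> A A)
  Step 4: b A A  =>  b A A A   (applied A -> A A)
  Step 5: b A A A  =>  b a A A   (applied A -> a)
  Step 6: b a A A  =>  b a A A A   (applied A -> A A)
  Step 7: b a A A A  =>  b a A A A A   (applied A -> A A)
  Step 8: b a A A A A  =>  b a a A A A   (applied A -> a)
  Step 9: b a a A A A  =>  b a a A A A A   (applied A -> A A)
  Step 10: b a a A A A A  =>  b a a a A A A   (applied A -> a)
  Step 11: b a a a A A A  =>  b a a a a A A   (applied A -> a)
  Step 12: b a a a a A A  =>  b a a a a a A   (applied A -> a)
  Step 13: b a a a a a A  =>  b a a a a a a   (applied A -> a)
Final yield: b a a a a a a
Total rewrite steps: 13

13


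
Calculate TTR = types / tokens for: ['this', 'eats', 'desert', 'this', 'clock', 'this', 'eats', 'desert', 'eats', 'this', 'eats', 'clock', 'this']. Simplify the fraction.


Tokens: 13
Unique types: ('clock', 'desert', 'eats', 'this') = 4
TTR = 4/13
Already in lowest terms.

4/13


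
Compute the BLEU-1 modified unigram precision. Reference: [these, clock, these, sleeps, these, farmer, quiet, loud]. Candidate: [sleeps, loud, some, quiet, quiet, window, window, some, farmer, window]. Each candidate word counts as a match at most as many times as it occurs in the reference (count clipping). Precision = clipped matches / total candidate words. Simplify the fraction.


Reference word counts: {'clock': 1, 'farmer': 1, 'loud': 1, 'quiet': 1, 'sleeps': 1, 'these': 3}
Checking each candidate word (with clipping):
  'sleeps' -> in reference (ref count 1, used 1/1) -> match (matches: 1)
  'loud' -> in reference (ref count 1, used 1/1) -> match (matches: 2)
  'some' -> not in reference -> no match (matches: 2)
  'quiet' -> in reference (ref count 1, used 1/1) -> match (matches: 3)
  'quiet' -> ref count 1 already used up (1/1) -> clipped, no match (matches: 3)
  'window' -> not in reference -> no match (matches: 3)
  'window' -> not in reference -> no match (matches: 3)
  'some' -> not in reference -> no match (matches: 3)
  'farmer' -> in reference (ref count 1, used 1/1) -> match (matches: 4)
  'window' -> not in reference -> no match (matches: 4)
Clipped matches: 4, Candidate length: 10
Precision = 4/10 = 2/5

2/5


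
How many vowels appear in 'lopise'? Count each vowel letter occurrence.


Scanning each character of 'lopise':
  Position 1: 'l' -> consonant (running count: 0)
  Position 2: 'o' -> vowel (running count: 1)
  Position 3: 'p' -> consonant (running count: 1)
  Position 4: 'i' -> vowel (running count: 2)
  Position 5: 's' -> consonant (running count: 2)
  Position 6: 'e' -> vowel (running count: 3)
Total vowels: 3

3


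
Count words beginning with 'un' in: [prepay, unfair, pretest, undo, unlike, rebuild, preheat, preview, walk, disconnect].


Checking each word for prefix 'un':
  'prepay' -> no (count: 0)
  'unfair' -> YES, starts with 'un' (count: 1)
  'pretest' -> no (count: 1)
  'undo' -> YES, starts with 'un' (count: 2)
  'unlike' -> YES, starts with 'un' (count: 3)
  'rebuild' -> no (count: 3)
  'preheat' -> no (count: 3)
  'preview' -> no (count: 3)
  'walk' -> no (count: 3)
  'disconnect' -> no (count: 3)
Total with prefix 'un': 3

3


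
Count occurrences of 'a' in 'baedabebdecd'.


Scanning 'baedabebdecd' for 'a':
  Position 1: 'a' -> MATCH (count: 1)
  Position 4: 'a' -> MATCH (count: 2)
Total occurrences of 'a': 2

2


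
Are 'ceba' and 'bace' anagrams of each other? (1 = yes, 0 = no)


Sort characters of 'ceba': 'abce'
Sort characters of 'bace': 'abce'
Sorted forms match -> they ARE anagrams
Result: 1

1


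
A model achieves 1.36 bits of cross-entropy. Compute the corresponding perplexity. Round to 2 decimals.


Perplexity formula: PP = 2^H
H = 1.36
PP = 2^1.36
Decompose: 2^1.36 = 2^1 * 2^0.36
2^1 = 2, 2^0.36 ~ 1.2834259
PP ~ 2 * 1.2834259 = 2.5668518
Rounded to 2 decimals: 2.57

2.57


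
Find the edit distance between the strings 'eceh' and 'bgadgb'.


Building DP table for s1='eceh' (len 4) and s2='bgadgb' (len 6):
       b  g  a  d  g  b
    0  1  2  3  4  5  6
  e 1  1  2  3  4  5  6
  c 2  2  2  3  4  5  6
  e 3  3  3  3  4  5  6
  h 4  4  4  4  4  5  6
Edit distance = dp[4][6] = 6

6


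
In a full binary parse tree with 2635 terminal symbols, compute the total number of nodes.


Leaf nodes (terminals): 2635
Internal nodes = n - 1 = 2635 - 1 = 2634
Total = leaves + internal = 2635 + 2634 = 5269

5269


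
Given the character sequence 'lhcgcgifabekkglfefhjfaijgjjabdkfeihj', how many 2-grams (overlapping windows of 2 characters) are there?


String 'lhcgcgifabekkglfefhjfaijgjjabdkfeihj' has length L = 36.
Number of overlapping n-grams = L - n + 1
Substituting: 36 - 2 + 1 = 35

35


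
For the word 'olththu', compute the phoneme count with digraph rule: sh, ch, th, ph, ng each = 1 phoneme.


Parsing 'olththu' greedily, digraphs first:
  'o' -> vowel phoneme (phonemes so far: 1)
  'l' -> consonant phoneme (phonemes so far: 2)
  'th' -> digraph (1 consonant phoneme) (phonemes so far: 3)
  'th' -> digraph (1 consonant phoneme) (phonemes so far: 4)
  'u' -> vowel phoneme (phonemes so far: 5)
Total phonemes: 5

5


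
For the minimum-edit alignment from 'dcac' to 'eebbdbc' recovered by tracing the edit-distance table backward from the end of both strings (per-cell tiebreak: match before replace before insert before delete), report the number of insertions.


Edit distance = 6. Backtracking from cell (4, 7) with preference match > replace > insert > delete,
then listing the resulting alignment 'dcac' -> 'eebbdbc' left to right:
  Step 1: insert 'e' [insertion #1]
  Step 2: insert 'e' [insertion #2]
  Step 3: insert 'b' [insertion #3]
  Step 4: replace d->b
  Step 5: replace c->d
  Step 6: replace a->b
  Step 7: keep 'c'
Total insertions: 3

3


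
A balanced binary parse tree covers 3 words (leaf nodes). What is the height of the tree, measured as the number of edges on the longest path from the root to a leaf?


In a balanced binary tree with n leaves the deepest leaf is ceil(log2(n)) edges below the root.
log2(3) = 1.5850
ceil(1.5850) = 2
height (edges) = 2

2


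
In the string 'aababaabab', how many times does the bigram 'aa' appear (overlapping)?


Scanning 'aababaabab' for bigram 'aa':
  Position 0: 'aa' -> MATCH
  Position 1: 'ab' -> no
  Position 2: 'ba' -> no
  Position 3: 'ab' -> no
  Position 4: 'ba' -> no
  Position 5: 'aa' -> MATCH
  Position 6: 'ab' -> no
  Position 7: 'ba' -> no
  Position 8: 'ab' -> no
Total matches: 2

2


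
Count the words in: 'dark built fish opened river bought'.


Counting words by splitting on spaces:
  Word 1: 'dark'
  Word 2: 'built'
  Word 3: 'fish'
  Word 4: 'opened'
  Word 5: 'river'
  Word 6: 'bought'
Total words: 6

6


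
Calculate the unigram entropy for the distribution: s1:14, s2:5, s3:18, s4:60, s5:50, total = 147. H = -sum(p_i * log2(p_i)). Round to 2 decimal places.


Computing entropy H = -sum(p_i * log2(p_i)):
  s1: p = 14/147 = 0.0952, -p*log2(p) = 0.3231
  s2: p = 5/147 = 0.0340, -p*log2(p) = 0.1659
  s3: p = 18/147 = 0.1224, -p*log2(p) = 0.3710
  s4: p = 60/147 = 0.4082, -p*log2(p) = 0.5277
  s5: p = 50/147 = 0.3401, -p*log2(p) = 0.5292
H = sum of terms = 1.9169
Rounded to 2 decimals: 1.92

1.92


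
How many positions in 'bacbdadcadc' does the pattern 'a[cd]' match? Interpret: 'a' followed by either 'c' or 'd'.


Pattern: a[cd] means 'a' followed by either 'c' or 'd'.
Scanning 'bacbdadcadc' position-by-position:
  Pos 0: window 'ba' -> no
  Pos 1: window 'ac' -> MATCH
  Pos 2: window 'cb' -> no
  Pos 3: window 'bd' -> no
  Pos 4: window 'da' -> no
  Pos 5: window 'ad' -> MATCH
  Pos 6: window 'dc' -> no
  Pos 7: window 'ca' -> no
  Pos 8: window 'ad' -> MATCH
  Pos 9: window 'dc' -> no
  Pos 10: window 'c' -> no
Total matches: 3

3


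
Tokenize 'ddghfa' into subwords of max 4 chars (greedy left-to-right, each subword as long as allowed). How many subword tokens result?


'ddghfa' has 6 characters.
Chunking with max size 4:
  Chunk 1: 'ddgh' (positions 0-3)
  Chunk 2: 'fa' (positions 4-5)
Total chunks: ceil(6 / 4) = 2

2


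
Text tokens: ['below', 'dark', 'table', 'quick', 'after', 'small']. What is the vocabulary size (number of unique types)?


Listing all tokens and tracking unique types:
  Token 1: 'below' -> NEW (unique so far: 1)
  Token 2: 'dark' -> NEW (unique so far: 2)
  Token 3: 'table' -> NEW (unique so far: 3)
  Token 4: 'quick' -> NEW (unique so far: 4)
  Token 5: 'after' -> NEW (unique so far: 5)
  Token 6: 'small' -> NEW (unique so far: 6)
Unique types: ('after', 'below', 'dark', 'quick', 'small', 'table')
Vocabulary size: 6

6


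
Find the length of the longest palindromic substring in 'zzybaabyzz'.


Scanning 'zzybaabyzz' for palindromic substrings.
Substring at positions 0-9: 'zzybaabyzz'.
Check: reverse('zzybaabyzz') = 'zzybaabyzz' -> palindrome confirmed.
No longer palindromic substring exists; longest length = 10

10


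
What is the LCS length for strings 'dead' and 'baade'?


DP table for LCS of 'dead' and 'baade':
       b  a  a  d  e
    0  0  0  0  0  0
  d 0  0  0  0  1  1
  e 0  0  0  0  1  2
  a 0  0  1  1  1  2
  d 0  0  1  1  2  2
LCS: 'de'
LCS length = 2

2


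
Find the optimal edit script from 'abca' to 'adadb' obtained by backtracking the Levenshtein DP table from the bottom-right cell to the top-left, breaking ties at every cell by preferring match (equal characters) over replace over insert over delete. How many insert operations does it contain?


Edit distance = 4. Backtracking from cell (4, 5) with preference match > replace > insert > delete,
then listing the resulting alignment 'abca' -> 'adadb' left to right:
  Step 1: keep 'a'
  Step 2: insert 'd' [insertion #1]
  Step 3: replace b->a
  Step 4: replace c->d
  Step 5: replace a->b
Total insertions: 1

1


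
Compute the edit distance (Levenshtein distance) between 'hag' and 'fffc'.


Building DP table for s1='hag' (len 3) and s2='fffc' (len 4):
       f  f  f  c
    0  1  2  3  4
  h 1  1  2  3  4
  a 2  2  2  3  4
  g 3  3  3  3  4
Edit distance = dp[3][4] = 4

4


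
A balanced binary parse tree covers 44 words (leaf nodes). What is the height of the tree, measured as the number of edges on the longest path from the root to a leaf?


In a balanced binary tree with n leaves the deepest leaf is ceil(log2(n)) edges below the root.
log2(44) = 5.4594
ceil(5.4594) = 6
height (edges) = 6

6


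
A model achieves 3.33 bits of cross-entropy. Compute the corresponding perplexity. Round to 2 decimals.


Perplexity formula: PP = 2^H
H = 3.33
PP = 2^3.33
Decompose: 2^3.33 = 2^3 * 2^0.33
2^3 = 8, 2^0.33 ~ 1.2570134
PP ~ 8 * 1.2570134 = 10.0561072
Rounded to 2 decimals: 10.06

10.06


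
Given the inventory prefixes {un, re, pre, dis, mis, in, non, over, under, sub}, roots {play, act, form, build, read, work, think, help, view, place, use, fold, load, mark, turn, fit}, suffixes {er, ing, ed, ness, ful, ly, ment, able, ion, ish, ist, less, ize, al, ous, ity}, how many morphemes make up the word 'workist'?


Segmenting 'workist' against the inventory:
  'work' -> root (morpheme 1)
  'ist' -> suffix (morpheme 2)
Total morphemes: 2

2


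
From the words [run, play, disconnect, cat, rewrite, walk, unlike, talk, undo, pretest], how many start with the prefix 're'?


Checking each word for prefix 're':
  'run' -> no (count: 0)
  'play' -> no (count: 0)
  'disconnect' -> no (count: 0)
  'cat' -> no (count: 0)
  'rewrite' -> YES, starts with 're' (count: 1)
  'walk' -> no (count: 1)
  'unlike' -> no (count: 1)
  'talk' -> no (count: 1)
  'undo' -> no (count: 1)
  'pretest' -> no (count: 1)
Total with prefix 're': 1

1


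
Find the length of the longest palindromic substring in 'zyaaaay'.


Scanning 'zyaaaay' for palindromic substrings.
Substring at positions 1-6: 'yaaaay'.
Check: reverse('yaaaay') = 'yaaaay' -> palindrome confirmed.
Neighbouring characters ('z' / '-') break symmetry, so it cannot extend further.
No longer palindromic substring exists; longest length = 6

6


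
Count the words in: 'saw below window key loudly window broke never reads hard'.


Counting words by splitting on spaces:
  Word 1: 'saw'
  Word 2: 'below'
  Word 3: 'window'
  Word 4: 'key'
  Word 5: 'loudly'
  Word 6: 'window'
  Word 7: 'broke'
  Word 8: 'never'
  Word 9: 'reads'
  Word 10: 'hard'
Total words: 10

10


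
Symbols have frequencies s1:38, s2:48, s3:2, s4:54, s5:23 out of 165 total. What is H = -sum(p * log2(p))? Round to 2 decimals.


Computing entropy H = -sum(p_i * log2(p_i)):
  s1: p = 38/165 = 0.2303, -p*log2(p) = 0.4879
  s2: p = 48/165 = 0.2909, -p*log2(p) = 0.5182
  s3: p = 2/165 = 0.0121, -p*log2(p) = 0.0772
  s4: p = 54/165 = 0.3273, -p*log2(p) = 0.5274
  s5: p = 23/165 = 0.1394, -p*log2(p) = 0.3963
H = sum of terms = 2.0070
Rounded to 2 decimals: 2.01

2.01


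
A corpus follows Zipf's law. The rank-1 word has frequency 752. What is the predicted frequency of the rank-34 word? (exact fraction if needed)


Zipf's law: freq(rank) = f1 / rank
f1 = 752, rank = 34
freq = 752 / 34
GCD(752, 34) = 2
Simplified: 376/17

376/17


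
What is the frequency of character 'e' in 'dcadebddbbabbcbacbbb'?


Scanning 'dcadebddbbabbcbacbbb' for 'e':
  Position 4: 'e' -> MATCH (count: 1)
Total occurrences of 'e': 1

1


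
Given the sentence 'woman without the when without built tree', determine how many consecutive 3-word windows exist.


Word trigrams from [7] words:
  Trigram 1: (woman without the)
  Trigram 2: (without the when)
  Trigram 3: (the when without)
  Trigram 4: (when without built)
  Trigram 5: (without built tree)
Total word trigrams: 7 - 2 = 5

5


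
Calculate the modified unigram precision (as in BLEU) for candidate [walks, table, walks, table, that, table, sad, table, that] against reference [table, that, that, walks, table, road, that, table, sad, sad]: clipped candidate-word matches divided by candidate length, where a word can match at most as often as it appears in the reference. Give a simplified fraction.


Reference word counts: {'road': 1, 'sad': 2, 'table': 3, 'that': 3, 'walks': 1}
Checking each candidate word (with clipping):
  'walks' -> in reference (ref count 1, used 1/1) -> match (matches: 1)
  'table' -> in reference (ref count 3, used 1/3) -> match (matches: 2)
  'walks' -> ref count 1 already used up (1/1) -> clipped, no match (matches: 2)
  'table' -> in reference (ref count 3, used 2/3) -> match (matches: 3)
  'that' -> in reference (ref count 3, used 1/3) -> match (matches: 4)
  'table' -> in reference (ref count 3, used 3/3) -> match (matches: 5)
  'sad' -> in reference (ref count 2, used 1/2) -> match (matches: 6)
  'table' -> ref count 3 already used up (3/3) -> clipped, no match (matches: 6)
  'that' -> in reference (ref count 3, used 2/3) -> match (matches: 7)
Clipped matches: 7, Candidate length: 9
Precision = 7/9

7/9


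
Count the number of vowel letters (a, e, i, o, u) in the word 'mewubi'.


Scanning each character of 'mewubi':
  Position 1: 'm' -> consonant (running count: 0)
  Position 2: 'e' -> vowel (running count: 1)
  Position 3: 'w' -> consonant (running count: 1)
  Position 4: 'u' -> vowel (running count: 2)
  Position 5: 'b' -> consonant (running count: 2)
  Position 6: 'i' -> vowel (running count: 3)
Total vowels: 3

3


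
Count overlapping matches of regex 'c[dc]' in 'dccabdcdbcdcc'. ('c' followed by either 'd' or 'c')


Pattern: c[dc] means 'c' followed by either 'd' or 'c'.
Scanning 'dccabdcdbcdcc' position-by-position:
  Pos 0: window 'dc' -> no
  Pos 1: window 'cc' -> MATCH
  Pos 2: window 'ca' -> no
  Pos 3: window 'ab' -> no
  Pos 4: window 'bd' -> no
  Pos 5: window 'dc' -> no
  Pos 6: window 'cd' -> MATCH
  Pos 7: window 'db' -> no
  Pos 8: window 'bc' -> no
  Pos 9: window 'cd' -> MATCH
  Pos 10: window 'dc' -> no
  Pos 11: window 'cc' -> MATCH
  Pos 12: window 'c' -> no
Total matches: 4

4


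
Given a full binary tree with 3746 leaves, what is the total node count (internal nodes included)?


Leaf nodes (terminals): 3746
Internal nodes = n - 1 = 3746 - 1 = 3745
Total = leaves + internal = 3746 + 3745 = 7491

7491


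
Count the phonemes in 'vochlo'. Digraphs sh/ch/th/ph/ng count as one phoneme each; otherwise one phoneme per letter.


Parsing 'vochlo' greedily, digraphs first:
  'v' -> consonant phoneme (phonemes so far: 1)
  'o' -> vowel phoneme (phonemes so far: 2)
  'ch' -> digraph (1 consonant phoneme) (phonemes so far: 3)
  'l' -> consonant phoneme (phonemes so far: 4)
  'o' -> vowel phoneme (phonemes so far: 5)
Total phonemes: 5

5


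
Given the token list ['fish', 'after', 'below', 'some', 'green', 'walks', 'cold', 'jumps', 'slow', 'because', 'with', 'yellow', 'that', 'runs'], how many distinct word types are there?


Listing all tokens and tracking unique types:
  Token 1: 'fish' -> NEW (unique so far: 1)
  Token 2: 'after' -> NEW (unique so far: 2)
  Token 3: 'below' -> NEW (unique so far: 3)
  Token 4: 'some' -> NEW (unique so far: 4)
  Token 5: 'green' -> NEW (unique so far: 5)
  Token 6: 'walks' -> NEW (unique so far: 6)
  Token 7: 'cold' -> NEW (unique so far: 7)
  Token 8: 'jumps' -> NEW (unique so far: 8)
  Token 9: 'slow' -> NEW (unique so far: 9)
  Token 10: 'because' -> NEW (unique so far: 10)
  Token 11: 'with' -> NEW (unique so far: 11)
  Token 12: 'yellow' -> NEW (unique so far: 12)
  Token 13: 'that' -> NEW (unique so far: 13)
  Token 14: 'runs' -> NEW (unique so far: 14)
Unique types: ('after', 'because', 'below', 'cold', 'fish', 'green', 'jumps', 'runs', 'slow', 'some', 'that', 'walks', 'with', 'yellow')
Vocabulary size: 14

14


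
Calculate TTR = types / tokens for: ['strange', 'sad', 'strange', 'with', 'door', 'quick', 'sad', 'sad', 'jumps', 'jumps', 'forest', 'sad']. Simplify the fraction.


Tokens: 12
Unique types: ('door', 'forest', 'jumps', 'quick', 'sad', 'strange', 'with') = 7
TTR = 7/12
Already in lowest terms.

7/12


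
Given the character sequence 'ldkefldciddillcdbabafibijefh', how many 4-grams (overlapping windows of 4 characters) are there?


String 'ldkefldciddillcdbabafibijefh' has length L = 28.
Number of overlapping n-grams = L - n + 1
Substituting: 28 - 4 + 1 = 25

25


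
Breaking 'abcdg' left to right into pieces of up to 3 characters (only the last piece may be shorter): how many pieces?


'abcdg' has 5 characters.
Chunking with max size 3:
  Chunk 1: 'abc' (positions 0-2)
  Chunk 2: 'dg' (positions 3-4)
Total chunks: ceil(5 / 3) = 2

2


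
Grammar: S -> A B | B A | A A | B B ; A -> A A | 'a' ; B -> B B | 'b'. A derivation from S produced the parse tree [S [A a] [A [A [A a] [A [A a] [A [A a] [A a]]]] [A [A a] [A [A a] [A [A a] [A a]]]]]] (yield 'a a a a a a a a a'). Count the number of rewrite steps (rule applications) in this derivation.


Every bracketed nonterminal node [X ...] in the tree is produced by exactly one rule application.
Reading the tree off as a leftmost derivation:
  Step 1: S  =>  A A   (applied S -> A A)
  Step 2: A A  =>  a A   (applied A -> a)
  Step 3: a A  =>  a A A   (applied A -> A A)
  Step 4: a A A  =>  a A A A   (applied A -> A A)
  Step 5: a A A A  =>  a a A A   (applied A -> a)
  Step 6: a a A A  =>  a a A A A   (applied A -> A A)
  Step 7: a a A A A  =>  a a a A A   (applied A -> a)
  Step 8: a a a A A  =>  a a a A A A   (applied A -> A A)
  Step 9: a a a A A A  =>  a a a a A A   (applied A -> a)
  Step 10: a a a a A A  =>  a a a a a A   (applied A -> a)
  Step 11: a a a a a A  =>  a a a a a A A   (applied A -> A A)
  Step 12: a a a a a A A  =>  a a a a a a A   (applied A -> a)
  Step 13: a a a a a a A  =>  a a a a a a A A   (applied A -> A A)
  Step 14: a a a a a a A A  =>  a a a a a a a A   (applied A -> a)
  Step 15: a a a a a a a A  =>  a a a a a a a A A   (applied A -> A A)
  Step 16: a a a a a a a A A  =>  a a a a a a a a A   (applied A -> a)
  Step 17: a a a a a a a a A  =>  a a a a a a a a a   (applied A -> a)
Final yield: a a a a a a a a a
Total rewrite steps: 17

17


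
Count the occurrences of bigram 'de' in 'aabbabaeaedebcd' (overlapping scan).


Scanning 'aabbabaeaedebcd' for bigram 'de':
  Position 0: 'aa' -> no
  Position 1: 'ab' -> no
  Position 2: 'bb' -> no
  Position 3: 'ba' -> no
  Position 4: 'ab' -> no
  Position 5: 'ba' -> no
  Position 6: 'ae' -> no
  Position 7: 'ea' -> no
  Position 8: 'ae' -> no
  Position 9: 'ed' -> no
  Position 10: 'de' -> MATCH
  Position 11: 'eb' -> no
  Position 12: 'bc' -> no
  Position 13: 'cd' -> no
Total matches: 1

1


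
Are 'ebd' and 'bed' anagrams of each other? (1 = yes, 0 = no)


Sort characters of 'ebd': 'bde'
Sort characters of 'bed': 'bde'
Sorted forms match -> they ARE anagrams
Result: 1

1


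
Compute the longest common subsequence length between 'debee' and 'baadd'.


DP table for LCS of 'debee' and 'baadd':
       b  a  a  d  d
    0  0  0  0  0  0
  d 0  0  0  0  1  1
  e 0  0  0  0  1  1
  b 0  1  1  1  1  1
  e 0  1  1  1  1  1
  e 0  1  1  1  1  1
LCS: 'd'
LCS length = 1

1


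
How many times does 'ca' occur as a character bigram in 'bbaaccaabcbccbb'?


Scanning 'bbaaccaabcbccbb' for bigram 'ca':
  Position 0: 'bb' -> no
  Position 1: 'ba' -> no
  Position 2: 'aa' -> no
  Position 3: 'ac' -> no
  Position 4: 'cc' -> no
  Position 5: 'ca' -> MATCH
  Position 6: 'aa' -> no
  Position 7: 'ab' -> no
  Position 8: 'bc' -> no
  Position 9: 'cb' -> no
  Position 10: 'bc' -> no
  Position 11: 'cc' -> no
  Position 12: 'cb' -> no
  Position 13: 'bb' -> no
Total matches: 1

1


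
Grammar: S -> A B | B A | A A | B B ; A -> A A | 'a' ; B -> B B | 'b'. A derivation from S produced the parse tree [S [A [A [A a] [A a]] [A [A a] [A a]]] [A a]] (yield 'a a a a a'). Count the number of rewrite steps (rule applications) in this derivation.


Every bracketed nonterminal node [X ...] in the tree is produced by exactly one rule application.
Reading the tree off as a leftmost derivation:
  Step 1: S  =>  A A   (applied S -> A A)
  Step 2: A A  =>  A A A   (applied A -> A A)
  Step 3: A A A  =>  A A A A   (applied A -> A A)
  Step 4: A A A A  =>  a A A A   (applied A -> a)
  Step 5: a A A A  =>  a a A A   (applied A -> a)
  Step 6: a a A A  =>  a a A A A   (applied A -> A A)
  Step 7: a a A A A  =>  a a a A A   (applied A -> a)
  Step 8: a a a A A  =>  a a a a A   (applied A -> a)
  Step 9: a a a a A  =>  a a a a a   (applied A -> a)
Final yield: a a a a a
Total rewrite steps: 9

9


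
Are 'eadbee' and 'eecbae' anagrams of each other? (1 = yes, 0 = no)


Sort characters of 'eadbee': 'abdeee'
Sort characters of 'eecbae': 'abceee'
Sorted forms differ -> they are NOT anagrams
Result: 0

0


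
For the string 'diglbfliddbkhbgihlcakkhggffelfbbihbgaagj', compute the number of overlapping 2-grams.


String 'diglbfliddbkhbgihlcakkhggffelfbbihbgaagj' has length L = 40.
Number of overlapping n-grams = L - n + 1
Substituting: 40 - 2 + 1 = 39

39


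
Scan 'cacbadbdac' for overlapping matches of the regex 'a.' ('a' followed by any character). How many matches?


Pattern: a. means 'a' followed by any character.
Scanning 'cacbadbdac' position-by-position:
  Pos 0: window 'ca' -> no
  Pos 1: window 'ac' -> MATCH
  Pos 2: window 'cb' -> no
  Pos 3: window 'ba' -> no
  Pos 4: window 'ad' -> MATCH
  Pos 5: window 'db' -> no
  Pos 6: window 'bd' -> no
  Pos 7: window 'da' -> no
  Pos 8: window 'ac' -> MATCH
  Pos 9: window 'c' -> no
Total matches: 3

3


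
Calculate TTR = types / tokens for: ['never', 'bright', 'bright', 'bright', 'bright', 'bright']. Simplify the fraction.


Tokens: 6
Unique types: ('bright', 'never') = 2
TTR = 2/6
Simplify: divide both by 2 -> 1/3
TTR = 1/3

1/3


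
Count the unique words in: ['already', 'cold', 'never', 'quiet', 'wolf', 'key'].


Listing all tokens and tracking unique types:
  Token 1: 'already' -> NEW (unique so far: 1)
  Token 2: 'cold' -> NEW (unique so far: 2)
  Token 3: 'never' -> NEW (unique so far: 3)
  Token 4: 'quiet' -> NEW (unique so far: 4)
  Token 5: 'wolf' -> NEW (unique so far: 5)
  Token 6: 'key' -> NEW (unique so far: 6)
Unique types: ('already', 'cold', 'key', 'never', 'quiet', 'wolf')
Vocabulary size: 6

6


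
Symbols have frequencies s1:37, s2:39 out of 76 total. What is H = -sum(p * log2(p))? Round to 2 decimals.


Computing entropy H = -sum(p_i * log2(p_i)):
  s1: p = 37/76 = 0.4868, -p*log2(p) = 0.5056
  s2: p = 39/76 = 0.5132, -p*log2(p) = 0.4939
H = sum of terms = 0.9995
Rounded to 2 decimals: 1.00

1.00


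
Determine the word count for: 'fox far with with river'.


Counting words by splitting on spaces:
  Word 1: 'fox'
  Word 2: 'far'
  Word 3: 'with'
  Word 4: 'with'
  Word 5: 'river'
Total words: 5

5


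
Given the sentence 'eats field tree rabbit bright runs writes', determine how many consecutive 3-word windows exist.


Word trigrams from [7] words:
  Trigram 1: (eats field tree)
  Trigram 2: (field tree rabbit)
  Trigram 3: (tree rabbit bright)
  Trigram 4: (rabbit bright runs)
  Trigram 5: (bright runs writes)
Total word trigrams: 7 - 2 = 5

5


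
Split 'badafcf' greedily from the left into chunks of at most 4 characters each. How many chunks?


'badafcf' has 7 characters.
Chunking with max size 4:
  Chunk 1: 'bada' (positions 0-3)
  Chunk 2: 'fcf' (positions 4-6)
Total chunks: ceil(7 / 4) = 2

2


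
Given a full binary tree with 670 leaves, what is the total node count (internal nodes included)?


Leaf nodes (terminals): 670
Internal nodes = n - 1 = 670 - 1 = 669
Total = leaves + internal = 670 + 669 = 1339

1339


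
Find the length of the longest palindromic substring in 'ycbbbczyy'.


Scanning 'ycbbbczyy' for palindromic substrings.
Substring at positions 1-5: 'cbbbc'.
Check: reverse('cbbbc') = 'cbbbc' -> palindrome confirmed.
Neighbouring characters ('y' / 'z') break symmetry, so it cannot extend further.
No longer palindromic substring exists; longest length = 5

5


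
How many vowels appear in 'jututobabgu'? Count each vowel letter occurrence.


Scanning each character of 'jututobabgu':
  Position 1: 'j' -> consonant (running count: 0)
  Position 2: 'u' -> vowel (running count: 1)
  Position 3: 't' -> consonant (running count: 1)
  Position 4: 'u' -> vowel (running count: 2)
  Position 5: 't' -> consonant (running count: 2)
  Position 6: 'o' -> vowel (running count: 3)
  Position 7: 'b' -> consonant (running count: 3)
  Position 8: 'a' -> vowel (running count: 4)
  Position 9: 'b' -> consonant (running count: 4)
  Position 10: 'g' -> consonant (running count: 4)
  Position 11: 'u' -> vowel (running count: 5)
Total vowels: 5

5


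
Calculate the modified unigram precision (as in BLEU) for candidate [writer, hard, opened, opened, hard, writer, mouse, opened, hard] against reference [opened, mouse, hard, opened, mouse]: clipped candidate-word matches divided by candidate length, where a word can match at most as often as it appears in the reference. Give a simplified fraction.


Reference word counts: {'hard': 1, 'mouse': 2, 'opened': 2}
Checking each candidate word (with clipping):
  'writer' -> not in reference -> no match (matches: 0)
  'hard' -> in reference (ref count 1, used 1/1) -> match (matches: 1)
  'opened' -> in reference (ref count 2, used 1/2) -> match (matches: 2)
  'opened' -> in reference (ref count 2, used 2/2) -> match (matches: 3)
  'hard' -> ref count 1 already used up (1/1) -> clipped, no match (matches: 3)
  'writer' -> not in reference -> no match (matches: 3)
  'mouse' -> in reference (ref count 2, used 1/2) -> match (matches: 4)
  'opened' -> ref count 2 already used up (2/2) -> clipped, no match (matches: 4)
  'hard' -> ref count 1 already used up (1/1) -> clipped, no match (matches: 4)
Clipped matches: 4, Candidate length: 9
Precision = 4/9

4/9


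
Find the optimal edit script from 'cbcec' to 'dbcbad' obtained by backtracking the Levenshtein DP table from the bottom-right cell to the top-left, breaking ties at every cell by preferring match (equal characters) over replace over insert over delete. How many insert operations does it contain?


Edit distance = 4. Backtracking from cell (5, 6) with preference match > replace > insert > delete,
then listing the resulting alignment 'cbcec' -> 'dbcbad' left to right:
  Step 1: replace c->d
  Step 2: keep 'b'
  Step 3: keep 'c'
  Step 4: insert 'b' [insertion #1]
  Step 5: replace e->a
  Step 6: replace c->d
Total insertions: 1

1


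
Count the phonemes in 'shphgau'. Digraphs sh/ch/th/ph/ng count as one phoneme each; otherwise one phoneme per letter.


Parsing 'shphgau' greedily, digraphs first:
  'sh' -> digraph (1 consonant phoneme) (phonemes so far: 1)
  'ph' -> digraph (1 consonant phoneme) (phonemes so far: 2)
  'g' -> consonant phoneme (phonemes so far: 3)
  'a' -> vowel phoneme (phonemes so far: 4)
  'u' -> vowel phoneme (phonemes so far: 5)
Total phonemes: 5

5


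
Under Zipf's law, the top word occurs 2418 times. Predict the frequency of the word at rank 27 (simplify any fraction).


Zipf's law: freq(rank) = f1 / rank
f1 = 2418, rank = 27
freq = 2418 / 27
GCD(2418, 27) = 3
Simplified: 806/9

806/9


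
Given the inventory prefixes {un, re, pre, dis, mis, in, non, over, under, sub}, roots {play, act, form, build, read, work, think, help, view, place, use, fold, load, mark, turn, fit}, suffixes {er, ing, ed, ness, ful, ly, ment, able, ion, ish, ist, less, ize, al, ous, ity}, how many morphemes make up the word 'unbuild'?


Segmenting 'unbuild' against the inventory:
  'un' -> prefix (morpheme 1)
  'build' -> root (morpheme 2)
Total morphemes: 2

2


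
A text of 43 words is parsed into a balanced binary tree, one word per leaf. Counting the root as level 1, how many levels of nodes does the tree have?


In a balanced binary tree with n leaves the deepest leaf is ceil(log2(n)) edges below the root,
so counting node levels inclusive of root and leaves gives ceil(log2(n)) + 1 levels.
log2(43) = 5.4263
ceil(5.4263) = 6
levels = 6 + 1 = 7

7


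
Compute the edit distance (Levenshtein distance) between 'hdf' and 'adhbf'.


Building DP table for s1='hdf' (len 3) and s2='adhbf' (len 5):
       a  d  h  b  f
    0  1  2  3  4  5
  h 1  1  2  2  3  4
  d 2  2  1  2  3  4
  f 3  3  2  2  3  3
Edit distance = dp[3][5] = 3

3


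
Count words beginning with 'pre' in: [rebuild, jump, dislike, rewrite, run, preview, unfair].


Checking each word for prefix 'pre':
  'rebuild' -> no (count: 0)
  'jump' -> no (count: 0)
  'dislike' -> no (count: 0)
  'rewrite' -> no (count: 0)
  'run' -> no (count: 0)
  'preview' -> YES, starts with 'pre' (count: 1)
  'unfair' -> no (count: 1)
Total with prefix 'pre': 1

1


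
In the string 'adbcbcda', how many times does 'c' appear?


Scanning 'adbcbcda' for 'c':
  Position 3: 'c' -> MATCH (count: 1)
  Position 5: 'c' -> MATCH (count: 2)
Total occurrences of 'c': 2

2


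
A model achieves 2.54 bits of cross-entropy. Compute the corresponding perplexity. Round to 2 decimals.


Perplexity formula: PP = 2^H
H = 2.54
PP = 2^2.54
Decompose: 2^2.54 = 2^2 * 2^0.54
2^2 = 4, 2^0.54 ~ 1.4539725
PP ~ 4 * 1.4539725 = 5.8158900
Rounded to 2 decimals: 5.82

5.82


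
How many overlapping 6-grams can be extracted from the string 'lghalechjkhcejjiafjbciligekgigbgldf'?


String 'lghalechjkhcejjiafjbciligekgigbgldf' has length L = 35.
Number of overlapping n-grams = L - n + 1
Substituting: 35 - 6 + 1 = 30

30


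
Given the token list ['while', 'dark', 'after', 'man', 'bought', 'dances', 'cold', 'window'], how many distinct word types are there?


Listing all tokens and tracking unique types:
  Token 1: 'while' -> NEW (unique so far: 1)
  Token 2: 'dark' -> NEW (unique so far: 2)
  Token 3: 'after' -> NEW (unique so far: 3)
  Token 4: 'man' -> NEW (unique so far: 4)
  Token 5: 'bought' -> NEW (unique so far: 5)
  Token 6: 'dances' -> NEW (unique so far: 6)
  Token 7: 'cold' -> NEW (unique so far: 7)
  Token 8: 'window' -> NEW (unique so far: 8)
Unique types: ('after', 'bought', 'cold', 'dances', 'dark', 'man', 'while', 'window')
Vocabulary size: 8

8


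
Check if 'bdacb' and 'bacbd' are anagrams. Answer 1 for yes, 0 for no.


Sort characters of 'bdacb': 'abbcd'
Sort characters of 'bacbd': 'abbcd'
Sorted forms match -> they ARE anagrams
Result: 1

1
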